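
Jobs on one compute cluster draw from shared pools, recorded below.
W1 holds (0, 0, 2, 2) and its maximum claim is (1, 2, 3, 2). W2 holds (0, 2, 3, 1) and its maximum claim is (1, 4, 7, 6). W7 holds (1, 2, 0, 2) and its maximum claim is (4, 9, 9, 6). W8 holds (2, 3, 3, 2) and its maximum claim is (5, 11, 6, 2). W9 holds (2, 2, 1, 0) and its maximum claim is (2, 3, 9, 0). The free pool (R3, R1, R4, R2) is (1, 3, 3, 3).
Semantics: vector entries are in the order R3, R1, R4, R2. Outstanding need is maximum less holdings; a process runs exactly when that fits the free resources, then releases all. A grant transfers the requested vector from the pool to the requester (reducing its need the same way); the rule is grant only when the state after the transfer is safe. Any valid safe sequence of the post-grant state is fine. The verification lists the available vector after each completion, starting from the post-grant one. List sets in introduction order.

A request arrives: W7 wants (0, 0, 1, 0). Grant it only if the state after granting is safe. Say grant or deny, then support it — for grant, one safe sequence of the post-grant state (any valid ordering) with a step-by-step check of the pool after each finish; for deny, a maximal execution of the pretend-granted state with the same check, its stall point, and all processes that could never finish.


DENY — the pretend-granted state is unsafe.
Key observation: after W1, W2 the pool peaks at (1, 5, 7, 6), and each blocked process is short somewhere: W7 on R3, R1, R4; W8 on R3, R1; W9 on R4.
After a pretend grant, a maximal execution: W1, W2 — then nothing else fits. Verifying each step:
  pool = (1, 3, 2, 3)
  W1: need (1, 2, 1, 0) fits (1, 3, 2, 3); releases (0, 0, 2, 2), pool now (1, 3, 4, 5)
  W2: need (1, 2, 4, 5) fits (1, 3, 4, 5); releases (0, 2, 3, 1), pool now (1, 5, 7, 6)
  blocked: W7 wants (3, 7, 8, 4), pool (1, 5, 7, 6) — not enough R3, R1 and R4
  blocked: W8 wants (3, 8, 3, 0), pool (1, 5, 7, 6) — not enough R3 and R1
  blocked: W9 wants (0, 1, 8, 0), pool (1, 5, 7, 6) — not enough R4
Had the request been granted, W7, W8 and W9 could never finish.


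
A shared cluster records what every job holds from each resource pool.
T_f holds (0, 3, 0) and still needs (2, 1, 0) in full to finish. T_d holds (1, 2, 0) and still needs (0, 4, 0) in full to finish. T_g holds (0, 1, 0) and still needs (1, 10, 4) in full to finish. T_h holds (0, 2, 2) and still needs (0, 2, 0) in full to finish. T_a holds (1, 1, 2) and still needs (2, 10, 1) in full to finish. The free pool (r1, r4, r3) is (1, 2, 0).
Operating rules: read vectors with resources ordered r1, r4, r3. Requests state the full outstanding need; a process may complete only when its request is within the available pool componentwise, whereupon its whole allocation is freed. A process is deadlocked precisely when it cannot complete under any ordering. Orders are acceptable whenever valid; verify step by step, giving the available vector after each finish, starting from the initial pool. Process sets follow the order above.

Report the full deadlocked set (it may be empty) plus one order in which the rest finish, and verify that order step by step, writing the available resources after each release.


Deadlocked: T_g and T_a.
Key observation: r4 is the bottleneck — with T_h, T_d, T_f done the pool holds (2, 9, 2), short of every remaining need.
One completion order for the rest: T_h, T_d, T_f. Verifying each step:
  pool = (1, 2, 0)
  run T_h (needs (0, 2, 0), free (1, 2, 0)); after release of (0, 2, 2) the pool is (1, 4, 2)
  run T_d (needs (0, 4, 0), free (1, 4, 2)); after release of (1, 2, 0) the pool is (2, 6, 2)
  run T_f (needs (2, 1, 0), free (2, 6, 2)); after release of (0, 3, 0) the pool is (2, 9, 2)
None of the blocked processes ever fits:
  T_g cannot run: need (1, 10, 4) vs free (2, 9, 2) (insufficient r4 and r3)
  T_a cannot run: need (2, 10, 1) vs free (2, 9, 2) (insufficient r4)


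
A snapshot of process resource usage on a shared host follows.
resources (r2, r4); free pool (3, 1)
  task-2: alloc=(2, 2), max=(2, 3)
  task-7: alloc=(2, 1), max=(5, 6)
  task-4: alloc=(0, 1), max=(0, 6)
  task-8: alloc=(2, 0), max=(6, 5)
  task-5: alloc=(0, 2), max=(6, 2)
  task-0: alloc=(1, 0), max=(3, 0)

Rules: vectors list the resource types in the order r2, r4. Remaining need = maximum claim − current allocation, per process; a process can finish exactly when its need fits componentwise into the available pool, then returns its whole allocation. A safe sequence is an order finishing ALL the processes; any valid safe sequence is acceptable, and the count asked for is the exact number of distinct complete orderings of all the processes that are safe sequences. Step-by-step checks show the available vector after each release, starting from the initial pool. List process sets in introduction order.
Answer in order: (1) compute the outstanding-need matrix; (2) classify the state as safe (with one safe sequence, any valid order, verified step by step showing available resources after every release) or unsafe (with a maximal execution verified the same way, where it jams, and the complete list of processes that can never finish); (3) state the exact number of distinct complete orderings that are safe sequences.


(1) Need matrix, components ordered r2, r4:
  task-2: (0, 1)
  task-7: (3, 5)
  task-4: (0, 5)
  task-8: (4, 5)
  task-5: (6, 0)
  task-0: (2, 0)
(2) SAFE, for example via the order task-2, task-0, task-5, task-7, task-8, task-4.
Key observation: the order's first zero-slack moment is task-2 ((0, 1) needed, (3, 1) free — a requested resource with nothing to spare).
Check, step by step:
  pool = (3, 1)
  task-2 needs (0, 1) <= (3, 1) -> finishes; pool += (2, 2) = (5, 3)
  task-0 needs (2, 0) <= (5, 3) -> finishes; pool += (1, 0) = (6, 3)
  task-5 needs (6, 0) <= (6, 3) -> finishes; pool += (0, 2) = (6, 5)
  task-7 needs (3, 5) <= (6, 5) -> finishes; pool += (2, 1) = (8, 6)
  task-8 needs (4, 5) <= (8, 6) -> finishes; pool += (2, 0) = (10, 6)
  task-4 needs (0, 5) <= (10, 6) -> finishes; pool += (0, 1) = (10, 7)
(3) The exact count: 12 of the possible complete orderings are safe sequences.


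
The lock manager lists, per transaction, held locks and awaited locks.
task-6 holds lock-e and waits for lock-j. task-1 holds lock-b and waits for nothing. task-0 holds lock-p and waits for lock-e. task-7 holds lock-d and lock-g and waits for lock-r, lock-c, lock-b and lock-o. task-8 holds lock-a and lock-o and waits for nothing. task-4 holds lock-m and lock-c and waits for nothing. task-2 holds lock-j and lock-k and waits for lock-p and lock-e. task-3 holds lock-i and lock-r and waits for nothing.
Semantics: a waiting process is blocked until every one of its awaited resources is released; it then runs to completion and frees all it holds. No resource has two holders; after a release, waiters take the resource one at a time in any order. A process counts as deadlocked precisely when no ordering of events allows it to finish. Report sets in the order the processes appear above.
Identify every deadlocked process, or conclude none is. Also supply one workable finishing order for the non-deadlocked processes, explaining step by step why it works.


Deadlocked: task-6, task-0 and task-2.
Key observation: the knot is the closed ring of waits task-6 -> task-2 -> task-6; task-0 is caught in further circular waits.
One completion order for the rest: task-8, task-3, task-4, task-1, task-7.
Step-by-step check:
  task-8 waits on nothing -> runs at once and releases lock-a and lock-o
  task-3 waits on nothing -> runs at once and releases lock-i and lock-r
  task-4 waits on nothing -> runs at once and releases lock-m and lock-c
  task-1 waits on nothing -> runs at once and releases lock-b
  run task-7 (all its waits — lock-r, lock-c, lock-b and lock-o — are resolved); releases lock-d and lock-g


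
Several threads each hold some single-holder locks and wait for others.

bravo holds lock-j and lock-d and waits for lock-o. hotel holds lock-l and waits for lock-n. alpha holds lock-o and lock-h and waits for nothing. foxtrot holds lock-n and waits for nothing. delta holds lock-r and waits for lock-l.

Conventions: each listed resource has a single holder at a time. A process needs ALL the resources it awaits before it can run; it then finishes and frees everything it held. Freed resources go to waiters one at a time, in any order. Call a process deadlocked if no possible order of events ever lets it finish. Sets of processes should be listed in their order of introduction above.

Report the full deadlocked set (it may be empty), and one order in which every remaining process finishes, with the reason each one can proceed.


No process is deadlocked.
Key observation: all waits point, directly or indirectly, at processes that can finish, so nothing is permanently blocked.
The rest can finish in the order foxtrot, hotel, alpha, delta, bravo.
Check, step by step:
  run foxtrot (it waits on nothing); releases lock-n
  run hotel (all its waits — lock-n — are resolved); releases lock-l
  run alpha (it waits on nothing); releases lock-o and lock-h
  run delta (all its waits — lock-l — are resolved); releases lock-r
  run bravo (all its waits — lock-o — are resolved); releases lock-j and lock-d


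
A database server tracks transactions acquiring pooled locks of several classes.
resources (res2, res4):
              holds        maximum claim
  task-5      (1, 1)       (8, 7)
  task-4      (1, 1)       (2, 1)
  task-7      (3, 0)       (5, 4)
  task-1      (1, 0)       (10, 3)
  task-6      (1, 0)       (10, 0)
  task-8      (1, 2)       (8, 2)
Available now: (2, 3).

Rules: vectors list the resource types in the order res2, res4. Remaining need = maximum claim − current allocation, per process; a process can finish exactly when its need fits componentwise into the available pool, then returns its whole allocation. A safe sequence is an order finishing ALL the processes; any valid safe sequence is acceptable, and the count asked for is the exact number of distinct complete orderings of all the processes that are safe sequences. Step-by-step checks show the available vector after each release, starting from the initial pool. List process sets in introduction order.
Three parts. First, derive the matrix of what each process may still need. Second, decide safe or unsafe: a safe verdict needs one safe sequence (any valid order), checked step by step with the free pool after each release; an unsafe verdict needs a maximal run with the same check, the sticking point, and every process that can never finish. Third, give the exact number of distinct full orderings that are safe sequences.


(1) Outstanding need per process (order res2, res4):
  task-5: (7, 6)
  task-4: (1, 0)
  task-7: (2, 4)
  task-1: (9, 3)
  task-6: (9, 0)
  task-8: (7, 0)
(2) UNSAFE.
Key observation: the pool after task-4, task-7 is (6, 4); every surviving request exceeds it in res2, so progress ends there.
Going as far as possible: task-4, task-7; after that, nothing fits. Walking it through:
  pool = (2, 3)
  task-4: need (1, 0) fits (2, 3); releases (1, 1), pool now (3, 4)
  task-7: need (2, 4) fits (3, 4); releases (3, 0), pool now (6, 4)
  task-5 still needs (7, 6) but only (6, 4) is free — short on res2 and res4
  task-1 still needs (9, 3) but only (6, 4) is free — short on res2
  task-6 still needs (9, 0) but only (6, 4) is free — short on res2
  task-8 still needs (7, 0) but only (6, 4) is free — short on res2
Processes that can never finish: task-5, task-1, task-6 and task-8.
(3) The exact count: 0 of the possible complete orderings are safe sequences.


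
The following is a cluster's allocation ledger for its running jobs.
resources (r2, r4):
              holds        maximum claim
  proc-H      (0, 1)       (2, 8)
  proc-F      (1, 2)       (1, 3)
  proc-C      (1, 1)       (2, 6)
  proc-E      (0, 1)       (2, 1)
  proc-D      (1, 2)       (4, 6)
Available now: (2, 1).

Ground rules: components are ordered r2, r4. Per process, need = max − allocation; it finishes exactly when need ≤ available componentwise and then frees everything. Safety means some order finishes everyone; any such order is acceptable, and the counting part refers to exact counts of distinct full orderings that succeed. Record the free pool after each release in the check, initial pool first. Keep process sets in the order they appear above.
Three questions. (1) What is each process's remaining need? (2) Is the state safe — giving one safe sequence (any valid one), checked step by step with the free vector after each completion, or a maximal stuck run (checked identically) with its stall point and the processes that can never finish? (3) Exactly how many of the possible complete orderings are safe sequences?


(1) Remaining need (order r2, r4):
  proc-H: (2, 7)
  proc-F: (0, 1)
  proc-C: (1, 5)
  proc-E: (2, 0)
  proc-D: (3, 4)
(2) SAFE, for example via the order proc-F, proc-E, proc-D, proc-C, proc-H.
Key observation: reading the order forward, proc-F is the first process whose need (0, 1) meets the free pool (2, 1) exactly on a resource it requests.
Step-by-step check:
  pool = (2, 1)
  proc-F needs (0, 1) <= (2, 1) -> finishes; pool += (1, 2) = (3, 3)
  proc-E needs (2, 0) <= (3, 3) -> finishes; pool += (0, 1) = (3, 4)
  proc-D needs (3, 4) <= (3, 4) -> finishes; pool += (1, 2) = (4, 6)
  proc-C needs (1, 5) <= (4, 6) -> finishes; pool += (1, 1) = (5, 7)
  proc-H needs (2, 7) <= (5, 7) -> finishes; pool += (0, 1) = (5, 8)
(3) Exactly 2 of the possible complete orderings are safe sequences.


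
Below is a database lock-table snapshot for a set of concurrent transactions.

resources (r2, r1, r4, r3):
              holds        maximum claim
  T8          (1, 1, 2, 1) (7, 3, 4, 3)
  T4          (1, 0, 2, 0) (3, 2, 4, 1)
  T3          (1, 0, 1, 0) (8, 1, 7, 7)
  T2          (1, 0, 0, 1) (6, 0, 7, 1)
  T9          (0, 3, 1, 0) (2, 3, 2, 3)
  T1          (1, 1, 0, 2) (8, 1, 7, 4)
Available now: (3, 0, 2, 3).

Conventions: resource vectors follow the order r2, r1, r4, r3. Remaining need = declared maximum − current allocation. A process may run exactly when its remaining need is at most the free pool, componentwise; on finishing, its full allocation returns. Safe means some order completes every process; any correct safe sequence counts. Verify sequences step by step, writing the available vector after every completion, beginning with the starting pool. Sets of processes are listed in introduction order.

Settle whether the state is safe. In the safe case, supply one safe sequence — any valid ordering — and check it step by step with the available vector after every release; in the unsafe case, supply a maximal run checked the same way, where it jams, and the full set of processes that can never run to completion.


The state is UNSAFE.
Key observation: once T9, T4 finish, the pool peaks at (4, 3, 5, 3) — and every remaining process still needs more r2 than that.
Going as far as possible: T9, T4; after that, nothing fits. Check, step by step:
  pool = (3, 0, 2, 3)
  T9: need (2, 0, 1, 3) fits (3, 0, 2, 3); releases (0, 3, 1, 0), pool now (3, 3, 3, 3)
  T4: need (2, 2, 2, 1) fits (3, 3, 3, 3); releases (1, 0, 2, 0), pool now (4, 3, 5, 3)
  T8 cannot run: need (6, 2, 2, 2) vs free (4, 3, 5, 3) (insufficient r2)
  T3 cannot run: need (7, 1, 6, 7) vs free (4, 3, 5, 3) (insufficient r2, r4 and r3)
  T2 cannot run: need (5, 0, 7, 0) vs free (4, 3, 5, 3) (insufficient r2 and r4)
  T1 cannot run: need (7, 0, 7, 2) vs free (4, 3, 5, 3) (insufficient r2 and r4)
Never able to finish: T8, T3, T2 and T1.


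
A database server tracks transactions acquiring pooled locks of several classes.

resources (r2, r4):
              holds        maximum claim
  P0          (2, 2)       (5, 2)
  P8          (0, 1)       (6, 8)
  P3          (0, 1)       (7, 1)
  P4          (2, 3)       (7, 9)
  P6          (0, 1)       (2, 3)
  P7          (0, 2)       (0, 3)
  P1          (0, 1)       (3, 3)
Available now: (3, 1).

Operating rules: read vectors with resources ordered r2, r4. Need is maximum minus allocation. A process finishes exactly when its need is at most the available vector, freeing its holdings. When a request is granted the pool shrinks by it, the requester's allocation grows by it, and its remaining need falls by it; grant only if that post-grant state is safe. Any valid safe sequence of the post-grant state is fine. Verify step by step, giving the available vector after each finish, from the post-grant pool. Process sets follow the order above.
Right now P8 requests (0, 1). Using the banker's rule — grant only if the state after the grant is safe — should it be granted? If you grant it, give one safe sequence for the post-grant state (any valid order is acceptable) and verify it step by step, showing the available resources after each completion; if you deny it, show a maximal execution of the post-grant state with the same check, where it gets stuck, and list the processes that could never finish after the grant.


GRANT. The post-grant state is safe; one safe sequence: P0, P6, P1, P7, P4, P3, P8.
Key observation: granting shrinks the pool to (3, 0), yet P0 still fits and the chain goes through.
Check on the post-grant state, step by step:
  pool = (3, 0)
  run P0 (needs (3, 0), free (3, 0)); after release of (2, 2) the pool is (5, 2)
  run P6 (needs (2, 2), free (5, 2)); after release of (0, 1) the pool is (5, 3)
  run P1 (needs (3, 2), free (5, 3)); after release of (0, 1) the pool is (5, 4)
  run P7 (needs (0, 1), free (5, 4)); after release of (0, 2) the pool is (5, 6)
  run P4 (needs (5, 6), free (5, 6)); after release of (2, 3) the pool is (7, 9)
  run P3 (needs (7, 0), free (7, 9)); after release of (0, 1) the pool is (7, 10)
  run P8 (needs (6, 6), free (7, 10)); after release of (0, 2) the pool is (7, 12)


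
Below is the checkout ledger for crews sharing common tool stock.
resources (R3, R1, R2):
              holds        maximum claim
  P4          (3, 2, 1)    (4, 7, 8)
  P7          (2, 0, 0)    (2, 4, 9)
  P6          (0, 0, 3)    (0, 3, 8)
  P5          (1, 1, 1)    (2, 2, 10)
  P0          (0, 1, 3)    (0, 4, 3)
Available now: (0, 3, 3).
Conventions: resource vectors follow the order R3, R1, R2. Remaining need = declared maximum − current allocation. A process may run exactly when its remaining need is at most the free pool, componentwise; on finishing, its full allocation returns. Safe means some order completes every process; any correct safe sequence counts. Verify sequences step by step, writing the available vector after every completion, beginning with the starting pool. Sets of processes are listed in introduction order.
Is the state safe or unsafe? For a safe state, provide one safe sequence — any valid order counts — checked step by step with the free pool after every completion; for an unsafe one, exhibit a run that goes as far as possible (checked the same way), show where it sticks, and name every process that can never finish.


SAFE — a valid safe sequence is P0, P6, P7, P5, P4.
Key observation: the order's first zero-slack moment is P0 ((0, 3, 0) needed, (0, 3, 3) free — a requested resource with nothing to spare).
Walking it through:
  pool = (0, 3, 3)
  P0: need (0, 3, 0) fits (0, 3, 3); releases (0, 1, 3), pool now (0, 4, 6)
  P6: need (0, 3, 5) fits (0, 4, 6); releases (0, 0, 3), pool now (0, 4, 9)
  P7: need (0, 4, 9) fits (0, 4, 9); releases (2, 0, 0), pool now (2, 4, 9)
  P5: need (1, 1, 9) fits (2, 4, 9); releases (1, 1, 1), pool now (3, 5, 10)
  P4: need (1, 5, 7) fits (3, 5, 10); releases (3, 2, 1), pool now (6, 7, 11)


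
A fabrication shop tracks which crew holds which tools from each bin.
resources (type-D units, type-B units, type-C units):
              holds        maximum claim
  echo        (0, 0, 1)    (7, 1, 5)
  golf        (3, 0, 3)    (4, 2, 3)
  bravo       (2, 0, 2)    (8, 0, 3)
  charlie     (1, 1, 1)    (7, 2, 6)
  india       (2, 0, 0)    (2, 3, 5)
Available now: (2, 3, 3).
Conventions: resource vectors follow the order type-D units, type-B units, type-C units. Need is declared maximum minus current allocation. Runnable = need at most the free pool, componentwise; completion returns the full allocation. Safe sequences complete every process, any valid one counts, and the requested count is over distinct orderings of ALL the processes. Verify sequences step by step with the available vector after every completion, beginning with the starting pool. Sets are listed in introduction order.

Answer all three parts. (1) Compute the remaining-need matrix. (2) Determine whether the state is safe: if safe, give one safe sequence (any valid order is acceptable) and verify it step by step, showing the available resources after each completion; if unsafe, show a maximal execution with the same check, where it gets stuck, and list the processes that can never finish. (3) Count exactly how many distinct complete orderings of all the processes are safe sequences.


(1) Outstanding need per process (order type-D units, type-B units, type-C units):
  echo: (7, 1, 4)
  golf: (1, 2, 0)
  bravo: (6, 0, 1)
  charlie: (6, 1, 5)
  india: (0, 3, 5)
(2) SAFE, for example via the order golf, india, echo, bravo, charlie.
Key observation: at india the run first touches a limit — (0, 3, 5) against (5, 3, 6), exact on a resource it actually requests.
Verifying each step:
  pool = (2, 3, 3)
  golf needs (1, 2, 0) <= (2, 3, 3) -> finishes; pool += (3, 0, 3) = (5, 3, 6)
  india needs (0, 3, 5) <= (5, 3, 6) -> finishes; pool += (2, 0, 0) = (7, 3, 6)
  echo needs (7, 1, 4) <= (7, 3, 6) -> finishes; pool += (0, 0, 1) = (7, 3, 7)
  bravo needs (6, 0, 1) <= (7, 3, 7) -> finishes; pool += (2, 0, 2) = (9, 3, 9)
  charlie needs (6, 1, 5) <= (9, 3, 9) -> finishes; pool += (1, 1, 1) = (10, 4, 10)
(3) Exactly 6 of the possible complete orderings are safe sequences.


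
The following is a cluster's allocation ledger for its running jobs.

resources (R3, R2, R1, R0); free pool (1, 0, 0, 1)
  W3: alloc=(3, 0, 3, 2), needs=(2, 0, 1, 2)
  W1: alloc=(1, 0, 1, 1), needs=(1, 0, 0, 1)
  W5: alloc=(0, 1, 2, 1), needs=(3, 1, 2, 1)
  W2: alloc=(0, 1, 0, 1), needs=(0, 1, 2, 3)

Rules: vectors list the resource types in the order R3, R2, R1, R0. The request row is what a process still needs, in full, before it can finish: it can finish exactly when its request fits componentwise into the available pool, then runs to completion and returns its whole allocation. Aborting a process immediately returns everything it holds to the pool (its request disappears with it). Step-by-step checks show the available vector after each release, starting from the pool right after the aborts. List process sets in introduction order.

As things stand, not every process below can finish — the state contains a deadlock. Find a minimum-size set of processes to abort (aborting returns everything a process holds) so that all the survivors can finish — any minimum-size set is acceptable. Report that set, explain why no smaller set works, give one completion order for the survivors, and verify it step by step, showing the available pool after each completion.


The answer: abort W5.
Key observation: the deadlocked W2 becomes finishable only because W5 released (0, 1, 2, 1); it completes at step 3 below.
Why nothing smaller works: aborting no one leaves the state deadlocked as given.
The survivors complete as W1, W3, W2. Verifying each step (starting from the post-abort pool):
  pool = (1, 1, 2, 2)
  W1: need (1, 0, 0, 1) fits (1, 1, 2, 2); releases (1, 0, 1, 1), pool now (2, 1, 3, 3)
  W3: need (2, 0, 1, 2) fits (2, 1, 3, 3); releases (3, 0, 3, 2), pool now (5, 1, 6, 5)
  W2: need (0, 1, 2, 3) fits (5, 1, 6, 5); releases (0, 1, 0, 1), pool now (5, 2, 6, 6)


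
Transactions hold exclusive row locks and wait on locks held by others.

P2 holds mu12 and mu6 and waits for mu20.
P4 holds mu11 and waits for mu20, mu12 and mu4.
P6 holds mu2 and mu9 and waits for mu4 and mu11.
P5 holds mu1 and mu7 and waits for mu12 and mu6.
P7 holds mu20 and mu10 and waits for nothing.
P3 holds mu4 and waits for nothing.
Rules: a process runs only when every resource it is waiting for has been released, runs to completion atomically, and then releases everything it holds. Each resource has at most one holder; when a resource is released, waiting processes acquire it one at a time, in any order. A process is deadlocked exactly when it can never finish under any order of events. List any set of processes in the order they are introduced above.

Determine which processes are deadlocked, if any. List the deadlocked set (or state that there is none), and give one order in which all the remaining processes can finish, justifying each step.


No process is deadlocked.
Key observation: the wait graph is acyclic; completion cascades from the unblocked processes through everyone else.
A valid finishing order for the others: P7, P3, P2, P4, P6, P5.
Check, step by step:
  P7: no waits; runs immediately, freeing mu20 and mu10
  P3: no waits; runs immediately, freeing mu4
  P2: everything it awaited (mu20) is free; runs, freeing mu12 and mu6
  P4: everything it awaited (mu20, mu12 and mu4) is free; runs, freeing mu11
  P6: everything it awaited (mu4 and mu11) is free; runs, freeing mu2 and mu9
  P5: everything it awaited (mu12 and mu6) is free; runs, freeing mu1 and mu7


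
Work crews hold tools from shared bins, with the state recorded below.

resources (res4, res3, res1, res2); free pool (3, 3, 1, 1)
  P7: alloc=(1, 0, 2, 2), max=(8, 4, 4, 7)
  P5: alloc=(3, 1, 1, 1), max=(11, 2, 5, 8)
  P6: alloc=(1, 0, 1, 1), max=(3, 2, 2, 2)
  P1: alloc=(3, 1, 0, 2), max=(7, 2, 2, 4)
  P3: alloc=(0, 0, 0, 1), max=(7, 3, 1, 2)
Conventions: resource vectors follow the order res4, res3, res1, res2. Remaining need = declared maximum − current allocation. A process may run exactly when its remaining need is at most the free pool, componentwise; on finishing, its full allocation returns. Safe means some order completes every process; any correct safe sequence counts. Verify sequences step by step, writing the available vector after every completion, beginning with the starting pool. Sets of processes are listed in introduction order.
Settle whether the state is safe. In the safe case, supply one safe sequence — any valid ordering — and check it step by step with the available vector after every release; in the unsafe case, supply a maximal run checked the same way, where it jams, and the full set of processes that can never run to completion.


SAFE. One safe sequence: P6, P1, P3, P7, P5.
Key observation: P6 is the earliest step where a requested resource binds exactly: need (2, 2, 1, 1), pool (3, 3, 1, 1) at its turn.
Step-by-step check:
  pool = (3, 3, 1, 1)
  run P6 (needs (2, 2, 1, 1), free (3, 3, 1, 1)); after release of (1, 0, 1, 1) the pool is (4, 3, 2, 2)
  run P1 (needs (4, 1, 2, 2), free (4, 3, 2, 2)); after release of (3, 1, 0, 2) the pool is (7, 4, 2, 4)
  run P3 (needs (7, 3, 1, 1), free (7, 4, 2, 4)); after release of (0, 0, 0, 1) the pool is (7, 4, 2, 5)
  run P7 (needs (7, 4, 2, 5), free (7, 4, 2, 5)); after release of (1, 0, 2, 2) the pool is (8, 4, 4, 7)
  run P5 (needs (8, 1, 4, 7), free (8, 4, 4, 7)); after release of (3, 1, 1, 1) the pool is (11, 5, 5, 8)


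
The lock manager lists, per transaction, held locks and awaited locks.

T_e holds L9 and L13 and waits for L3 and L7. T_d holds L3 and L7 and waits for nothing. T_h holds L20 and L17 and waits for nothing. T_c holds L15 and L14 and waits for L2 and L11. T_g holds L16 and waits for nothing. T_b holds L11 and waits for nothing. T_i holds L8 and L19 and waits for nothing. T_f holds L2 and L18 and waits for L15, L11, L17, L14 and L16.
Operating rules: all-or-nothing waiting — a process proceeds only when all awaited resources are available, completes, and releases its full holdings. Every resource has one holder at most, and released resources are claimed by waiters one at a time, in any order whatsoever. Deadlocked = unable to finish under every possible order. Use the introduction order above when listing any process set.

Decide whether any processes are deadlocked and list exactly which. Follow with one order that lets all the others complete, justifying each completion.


Deadlocked: T_c and T_f.
Key observation: the waits loop around T_c -> T_f -> T_c with no way out; no other process is dragged down with it.
The rest can finish in the order T_h, T_d, T_b, T_g, T_i, T_e.
Walking it through:
  run T_h (it waits on nothing); releases L20 and L17
  run T_d (it waits on nothing); releases L3 and L7
  run T_b (it waits on nothing); releases L11
  run T_g (it waits on nothing); releases L16
  run T_i (it waits on nothing); releases L8 and L19
  run T_e (all its waits — L3 and L7 — are resolved); releases L9 and L13


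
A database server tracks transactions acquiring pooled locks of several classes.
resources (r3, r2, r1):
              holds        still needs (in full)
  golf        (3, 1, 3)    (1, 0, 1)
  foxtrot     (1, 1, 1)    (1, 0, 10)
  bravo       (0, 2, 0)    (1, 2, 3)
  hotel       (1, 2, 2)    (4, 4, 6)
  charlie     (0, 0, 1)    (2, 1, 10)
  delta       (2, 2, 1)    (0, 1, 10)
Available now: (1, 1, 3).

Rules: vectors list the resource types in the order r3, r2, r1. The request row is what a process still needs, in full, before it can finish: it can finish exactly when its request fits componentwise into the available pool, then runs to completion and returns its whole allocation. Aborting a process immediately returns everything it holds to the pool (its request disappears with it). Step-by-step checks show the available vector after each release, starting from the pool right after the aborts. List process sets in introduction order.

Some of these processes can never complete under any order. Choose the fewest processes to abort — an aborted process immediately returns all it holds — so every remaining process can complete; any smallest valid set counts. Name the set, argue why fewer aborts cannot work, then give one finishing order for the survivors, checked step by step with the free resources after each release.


Abort foxtrot and delta.
Key observation: charlie could never have finished before the abort; with (3, 3, 2) returned by foxtrot and delta, it fits at step 4.
No one abort is enough; case by case: golf alone leaves foxtrot blocked (short on r1); foxtrot alone leaves charlie blocked (short on r1); bravo alone leaves foxtrot blocked (short on r1); hotel alone leaves foxtrot blocked (short on r1); charlie alone leaves foxtrot blocked (short on r1); delta alone leaves foxtrot blocked (short on r1).
One survivor order: golf, bravo, hotel, charlie. Check, step by step (post-abort pool first):
  pool = (4, 4, 5)
  run golf (needs (1, 0, 1), free (4, 4, 5)); after release of (3, 1, 3) the pool is (7, 5, 8)
  run bravo (needs (1, 2, 3), free (7, 5, 8)); after release of (0, 2, 0) the pool is (7, 7, 8)
  run hotel (needs (4, 4, 6), free (7, 7, 8)); after release of (1, 2, 2) the pool is (8, 9, 10)
  run charlie (needs (2, 1, 10), free (8, 9, 10)); after release of (0, 0, 1) the pool is (8, 9, 11)


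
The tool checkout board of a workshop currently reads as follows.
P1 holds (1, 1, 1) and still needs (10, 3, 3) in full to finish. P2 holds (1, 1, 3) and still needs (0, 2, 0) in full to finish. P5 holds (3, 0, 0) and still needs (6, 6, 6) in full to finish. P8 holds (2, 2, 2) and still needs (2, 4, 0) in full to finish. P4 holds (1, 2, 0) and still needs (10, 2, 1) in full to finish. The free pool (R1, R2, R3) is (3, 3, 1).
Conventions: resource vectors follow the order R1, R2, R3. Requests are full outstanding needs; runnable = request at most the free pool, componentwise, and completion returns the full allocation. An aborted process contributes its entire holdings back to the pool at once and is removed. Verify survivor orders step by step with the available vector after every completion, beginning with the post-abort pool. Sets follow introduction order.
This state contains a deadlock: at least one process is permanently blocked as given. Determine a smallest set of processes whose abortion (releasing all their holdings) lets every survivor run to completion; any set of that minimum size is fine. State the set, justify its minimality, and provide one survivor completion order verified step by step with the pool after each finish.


Abort P4.
Key observation: the deadlocked P1 becomes finishable only because P4 released (1, 2, 0); it completes at step 4 below.
Why nothing smaller works: aborting no one leaves the state deadlocked as given.
One survivor order: P8, P2, P5, P1. Check, step by step (post-abort pool first):
  pool = (4, 5, 1)
  P8: need (2, 4, 0) fits (4, 5, 1); releases (2, 2, 2), pool now (6, 7, 3)
  P2: need (0, 2, 0) fits (6, 7, 3); releases (1, 1, 3), pool now (7, 8, 6)
  P5: need (6, 6, 6) fits (7, 8, 6); releases (3, 0, 0), pool now (10, 8, 6)
  P1: need (10, 3, 3) fits (10, 8, 6); releases (1, 1, 1), pool now (11, 9, 7)


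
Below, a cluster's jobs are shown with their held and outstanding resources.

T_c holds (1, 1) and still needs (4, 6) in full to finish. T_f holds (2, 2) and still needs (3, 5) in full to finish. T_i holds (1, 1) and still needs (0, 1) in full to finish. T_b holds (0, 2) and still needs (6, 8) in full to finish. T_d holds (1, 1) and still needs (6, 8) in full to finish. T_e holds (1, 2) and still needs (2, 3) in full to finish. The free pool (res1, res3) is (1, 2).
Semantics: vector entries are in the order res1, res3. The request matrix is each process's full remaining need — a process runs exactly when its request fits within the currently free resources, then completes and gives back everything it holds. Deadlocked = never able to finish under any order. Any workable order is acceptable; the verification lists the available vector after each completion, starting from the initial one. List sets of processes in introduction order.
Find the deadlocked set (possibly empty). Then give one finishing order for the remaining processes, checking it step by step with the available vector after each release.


No process is deadlocked.
Key observation: T_i leads a chain of completions in which each release enables another process.
One completion order for the rest: T_i, T_e, T_f, T_c, T_b, T_d. Walking it through:
  pool = (1, 2)
  run T_i (needs (0, 1), free (1, 2)); after release of (1, 1) the pool is (2, 3)
  run T_e (needs (2, 3), free (2, 3)); after release of (1, 2) the pool is (3, 5)
  run T_f (needs (3, 5), free (3, 5)); after release of (2, 2) the pool is (5, 7)
  run T_c (needs (4, 6), free (5, 7)); after release of (1, 1) the pool is (6, 8)
  run T_b (needs (6, 8), free (6, 8)); after release of (0, 2) the pool is (6, 10)
  run T_d (needs (6, 8), free (6, 10)); after release of (1, 1) the pool is (7, 11)


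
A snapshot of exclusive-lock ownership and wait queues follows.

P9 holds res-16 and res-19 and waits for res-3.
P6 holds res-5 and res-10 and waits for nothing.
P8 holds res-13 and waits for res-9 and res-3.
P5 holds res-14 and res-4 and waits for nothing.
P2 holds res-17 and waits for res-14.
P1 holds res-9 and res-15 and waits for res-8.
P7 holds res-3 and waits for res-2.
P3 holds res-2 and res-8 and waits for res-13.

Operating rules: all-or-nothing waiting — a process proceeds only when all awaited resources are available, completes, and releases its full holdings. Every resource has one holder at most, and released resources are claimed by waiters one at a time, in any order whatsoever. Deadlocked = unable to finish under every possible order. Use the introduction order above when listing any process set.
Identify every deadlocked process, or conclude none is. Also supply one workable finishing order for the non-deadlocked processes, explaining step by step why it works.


The deadlocked set is P9, P8, P1, P7 and P3.
Key observation: the knot is the closed ring of waits P3 -> P8 -> P1 -> P3; P7 is caught in further circular waits and P9 waits into the deadlock from upstream.
A valid finishing order for the others: P5, P2, P6.
Verifying each step:
  P5: no waits; runs immediately, freeing res-14 and res-4
  run P2 (all its waits — res-14 — are resolved); releases res-17
  P6: no waits; runs immediately, freeing res-5 and res-10


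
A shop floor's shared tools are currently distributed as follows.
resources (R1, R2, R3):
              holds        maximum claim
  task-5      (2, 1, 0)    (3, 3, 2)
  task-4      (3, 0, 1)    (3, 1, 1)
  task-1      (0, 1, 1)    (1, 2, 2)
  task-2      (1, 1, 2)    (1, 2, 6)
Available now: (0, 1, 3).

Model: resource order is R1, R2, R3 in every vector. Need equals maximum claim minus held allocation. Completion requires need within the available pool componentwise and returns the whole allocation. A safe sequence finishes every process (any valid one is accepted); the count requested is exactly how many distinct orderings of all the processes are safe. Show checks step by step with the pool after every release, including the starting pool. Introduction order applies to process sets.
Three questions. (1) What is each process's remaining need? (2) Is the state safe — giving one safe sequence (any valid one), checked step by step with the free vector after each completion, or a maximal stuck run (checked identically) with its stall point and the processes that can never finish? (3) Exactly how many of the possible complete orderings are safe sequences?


(1) Need matrix, components ordered R1, R2, R3:
  task-5: (1, 2, 2)
  task-4: (0, 1, 0)
  task-1: (1, 1, 1)
  task-2: (0, 1, 4)
(2) SAFE — a valid safe sequence is task-4, task-2, task-1, task-5.
Key observation: the first exact fit in this order is task-4 — it needs (0, 1, 0) with (0, 1, 3) free, meeting a requested resource to the last unit.
Verifying each step:
  pool = (0, 1, 3)
  run task-4 (needs (0, 1, 0), free (0, 1, 3)); after release of (3, 0, 1) the pool is (3, 1, 4)
  run task-2 (needs (0, 1, 4), free (3, 1, 4)); after release of (1, 1, 2) the pool is (4, 2, 6)
  run task-1 (needs (1, 1, 1), free (4, 2, 6)); after release of (0, 1, 1) the pool is (4, 3, 7)
  run task-5 (needs (1, 2, 2), free (4, 3, 7)); after release of (2, 1, 0) the pool is (6, 4, 7)
(3) Exactly 4 of the possible complete orderings are safe sequences.


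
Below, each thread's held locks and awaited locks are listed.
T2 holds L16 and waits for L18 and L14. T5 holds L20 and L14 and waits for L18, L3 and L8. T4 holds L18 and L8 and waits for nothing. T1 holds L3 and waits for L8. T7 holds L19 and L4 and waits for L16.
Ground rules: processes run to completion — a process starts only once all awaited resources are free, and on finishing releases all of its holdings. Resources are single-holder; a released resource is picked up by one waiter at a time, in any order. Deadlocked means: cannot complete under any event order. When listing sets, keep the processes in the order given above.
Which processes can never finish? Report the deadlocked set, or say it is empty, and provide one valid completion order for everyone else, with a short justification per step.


No process is deadlocked.
Key observation: no waiting chain loops back on itself — every chain ends at a process that waits on nothing, so everyone eventually runs.
One completion order for the rest: T4, T1, T5, T2, T7.
Step-by-step check:
  run T4 (it waits on nothing); releases L18 and L8
  run T1 (all its waits — L8 — are resolved); releases L3
  run T5 (all its waits — L18, L3 and L8 — are resolved); releases L20 and L14
  run T2 (all its waits — L18 and L14 — are resolved); releases L16
  run T7 (all its waits — L16 — are resolved); releases L19 and L4


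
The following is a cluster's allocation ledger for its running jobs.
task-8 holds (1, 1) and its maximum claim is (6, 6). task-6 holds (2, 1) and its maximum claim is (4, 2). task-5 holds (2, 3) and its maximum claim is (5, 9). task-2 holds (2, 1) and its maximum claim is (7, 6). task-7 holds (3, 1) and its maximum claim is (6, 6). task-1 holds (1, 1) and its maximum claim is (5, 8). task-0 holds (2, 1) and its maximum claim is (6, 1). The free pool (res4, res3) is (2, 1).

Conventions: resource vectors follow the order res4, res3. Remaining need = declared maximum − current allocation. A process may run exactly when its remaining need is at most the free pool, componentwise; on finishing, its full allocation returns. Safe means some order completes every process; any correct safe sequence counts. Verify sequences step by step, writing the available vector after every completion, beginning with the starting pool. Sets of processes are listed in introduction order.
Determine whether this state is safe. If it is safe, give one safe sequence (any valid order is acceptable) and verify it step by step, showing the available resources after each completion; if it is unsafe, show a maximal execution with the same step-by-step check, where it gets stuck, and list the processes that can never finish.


The state is UNSAFE.
Key observation: even finishing task-6, task-0 leaves just (6, 3) free — too little res3 for any of the remaining processes.
A maximal execution: task-6, task-0 — then nothing else fits. Step-by-step check:
  pool = (2, 1)
  task-6 needs (2, 1) <= (2, 1) -> finishes; pool += (2, 1) = (4, 2)
  task-0 needs (4, 0) <= (4, 2) -> finishes; pool += (2, 1) = (6, 3)
  task-8 cannot run: need (5, 5) vs free (6, 3) (insufficient res3)
  task-5 cannot run: need (3, 6) vs free (6, 3) (insufficient res3)
  task-2 cannot run: need (5, 5) vs free (6, 3) (insufficient res3)
  task-7 cannot run: need (3, 5) vs free (6, 3) (insufficient res3)
  task-1 cannot run: need (4, 7) vs free (6, 3) (insufficient res3)
Permanently blocked: task-8, task-5, task-2, task-7 and task-1.
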